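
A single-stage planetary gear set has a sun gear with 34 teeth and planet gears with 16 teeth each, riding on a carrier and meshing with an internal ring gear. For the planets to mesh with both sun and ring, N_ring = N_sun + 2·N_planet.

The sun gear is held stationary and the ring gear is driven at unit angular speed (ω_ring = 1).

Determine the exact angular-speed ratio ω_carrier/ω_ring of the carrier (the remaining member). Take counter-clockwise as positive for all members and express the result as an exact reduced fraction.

N_ring = 34 + 2·16 = 66
34(ω_s−ω_c) = −66(ω_r−ω_c),  ω_s=0, ω_r=1
34(0−ω_c) = −66(1−ω_c)  ⇒  100ω_c = 66  ⇒  ω_c = 33/50
ω_c/ω_r = 33/50

33/50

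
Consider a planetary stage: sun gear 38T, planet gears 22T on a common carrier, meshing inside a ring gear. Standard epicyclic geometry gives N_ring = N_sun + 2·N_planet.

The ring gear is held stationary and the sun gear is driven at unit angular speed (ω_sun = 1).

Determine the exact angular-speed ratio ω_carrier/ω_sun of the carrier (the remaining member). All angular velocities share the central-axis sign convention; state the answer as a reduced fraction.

N_ring = 38 + 2·22 = 82
38(ω_s−ω_c) = −82(ω_r−ω_c),  ω_r=0, ω_s=1
38(1−ω_c) = −82(0−ω_c)  ⇒  120ω_c = 38  ⇒  ω_c = 19/60
ω_c/ω_s = 19/60

19/60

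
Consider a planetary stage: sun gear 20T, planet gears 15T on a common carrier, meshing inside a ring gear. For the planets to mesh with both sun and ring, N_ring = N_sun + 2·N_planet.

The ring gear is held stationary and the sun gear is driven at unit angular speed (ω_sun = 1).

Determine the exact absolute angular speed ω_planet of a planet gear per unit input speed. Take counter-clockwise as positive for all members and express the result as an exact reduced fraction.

N_ring = 20 + 2·15 = 50
20(ω_s−ω_c) = −50(ω_r−ω_c),  ω_r=0, ω_s=1
20(1−ω_c) = −50(0−ω_c)  ⇒  70ω_c = 20  ⇒  ω_c = 2/7
sun–planet: 20·(1−2/7) = −15·(ω_p−ω_c)  ⇒  ω_p−ω_c = −(20/15)·(5/7) = -20/21
ω_p = 2/7 − 20/21 = -2/3

-2/3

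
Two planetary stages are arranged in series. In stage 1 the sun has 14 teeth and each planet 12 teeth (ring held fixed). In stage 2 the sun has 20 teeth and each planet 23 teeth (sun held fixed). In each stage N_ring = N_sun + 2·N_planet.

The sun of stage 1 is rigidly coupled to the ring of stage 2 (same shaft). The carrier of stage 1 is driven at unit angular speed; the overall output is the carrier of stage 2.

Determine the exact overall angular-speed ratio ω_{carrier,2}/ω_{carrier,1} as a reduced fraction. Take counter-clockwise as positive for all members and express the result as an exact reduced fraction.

858/301

Stage 1: N_ring = 14 + 2·12 = 38
Stage 1: 14(ω_s−ω_c) = −38(ω_r−ω_c),  ω_r=0, ω_c=1
Stage 1: ω_s = 1 − (38/14)(0−1) = 26/7
  ⇒ ω_s¹/ω_c¹ = 26/7
Stage 2: N_ring = 20 + 2·23 = 66
Stage 2: 20(ω_s−ω_c) = −66(ω_r−ω_c),  ω_s=0, ω_r=1
Stage 2: 20(0−ω_c) = −66(1−ω_c)  ⇒  86ω_c = 66  ⇒  ω_c = 33/43
  ⇒ ω_c²/ω_r² = 33/43
Coupling ω_r² = ω_s¹ ⇒ overall = 26/7 × 33/43 = 858/301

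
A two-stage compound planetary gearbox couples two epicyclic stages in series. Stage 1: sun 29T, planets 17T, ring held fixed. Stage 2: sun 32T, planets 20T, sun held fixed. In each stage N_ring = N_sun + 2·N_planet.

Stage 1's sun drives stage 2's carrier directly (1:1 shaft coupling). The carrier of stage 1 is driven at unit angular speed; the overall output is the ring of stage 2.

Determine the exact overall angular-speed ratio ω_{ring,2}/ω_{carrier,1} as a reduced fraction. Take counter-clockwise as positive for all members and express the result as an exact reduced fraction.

1196/261

Stage 1: N_ring = 29 + 2·17 = 63
Stage 1: 29(ω_s−ω_c) = −63(ω_r−ω_c),  ω_r=0, ω_c=1
Stage 1: ω_s = 1 − (63/29)(0−1) = 92/29
  ⇒ ω_s¹/ω_c¹ = 92/29
Stage 2: N_ring = 32 + 2·20 = 72
Stage 2: 32(ω_s−ω_c) = −72(ω_r−ω_c),  ω_s=0, ω_c=1
Stage 2: ω_r = 1 − (32/72)(0−1) = 13/9
  ⇒ ω_r²/ω_c² = 13/9
Coupling ω_c² = ω_s¹ ⇒ overall = 92/29 × 13/9 = 1196/261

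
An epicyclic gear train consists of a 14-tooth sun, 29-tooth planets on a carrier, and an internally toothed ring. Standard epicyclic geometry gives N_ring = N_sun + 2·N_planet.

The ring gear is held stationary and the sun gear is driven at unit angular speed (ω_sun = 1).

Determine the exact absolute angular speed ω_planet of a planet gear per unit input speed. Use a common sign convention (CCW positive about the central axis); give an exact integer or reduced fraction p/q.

N_ring = 14 + 2·29 = 72
14(ω_s−ω_c) = −72(ω_r−ω_c),  ω_r=0, ω_s=1
14(1−ω_c) = −72(0−ω_c)  ⇒  86ω_c = 14  ⇒  ω_c = 7/43
sun–planet: 14·(1−7/43) = −29·(ω_p−ω_c)  ⇒  ω_p−ω_c = −(14/29)·(36/43) = -504/1247
ω_p = 7/43 − 504/1247 = -7/29

-7/29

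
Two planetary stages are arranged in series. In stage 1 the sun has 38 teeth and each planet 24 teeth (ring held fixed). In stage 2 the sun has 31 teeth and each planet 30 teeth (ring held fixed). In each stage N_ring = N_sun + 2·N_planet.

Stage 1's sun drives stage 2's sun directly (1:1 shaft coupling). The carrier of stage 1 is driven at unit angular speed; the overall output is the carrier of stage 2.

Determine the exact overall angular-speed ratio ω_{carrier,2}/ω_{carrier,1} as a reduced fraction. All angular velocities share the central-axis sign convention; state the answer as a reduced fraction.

961/1159

Stage 1: N_ring = 38 + 2·24 = 86
Stage 1: 38(ω_s−ω_c) = −86(ω_r−ω_c),  ω_r=0, ω_c=1
Stage 1: ω_s = 1 − (86/38)(0−1) = 62/19
  ⇒ ω_s¹/ω_c¹ = 62/19
Stage 2: N_ring = 31 + 2·30 = 91
Stage 2: 31(ω_s−ω_c) = −91(ω_r−ω_c),  ω_r=0, ω_s=1
Stage 2: 31(1−ω_c) = −91(0−ω_c)  ⇒  122ω_c = 31  ⇒  ω_c = 31/122
  ⇒ ω_c²/ω_s² = 31/122
Coupling ω_s² = ω_s¹ ⇒ overall = 62/19 × 31/122 = 961/1159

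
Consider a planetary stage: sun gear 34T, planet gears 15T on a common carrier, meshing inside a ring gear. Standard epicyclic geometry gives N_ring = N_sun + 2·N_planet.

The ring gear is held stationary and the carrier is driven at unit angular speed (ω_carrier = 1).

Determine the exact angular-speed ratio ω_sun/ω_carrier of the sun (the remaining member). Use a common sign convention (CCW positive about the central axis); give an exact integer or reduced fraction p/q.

N_ring = 34 + 2·15 = 64
34(ω_s−ω_c) = −64(ω_r−ω_c),  ω_r=0, ω_c=1
ω_s = 1 − (64/34)(0−1) = 49/17
ω_s/ω_c = 49/17

49/17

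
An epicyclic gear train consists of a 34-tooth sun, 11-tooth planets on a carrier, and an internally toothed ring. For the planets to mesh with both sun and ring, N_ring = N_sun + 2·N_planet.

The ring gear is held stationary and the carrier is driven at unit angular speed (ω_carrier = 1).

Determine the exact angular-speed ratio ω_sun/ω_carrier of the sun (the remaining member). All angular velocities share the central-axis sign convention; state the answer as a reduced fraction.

45/17

N_ring = 34 + 2·11 = 56
34(ω_s−ω_c) = −56(ω_r−ω_c),  ω_r=0, ω_c=1
ω_s = 1 − (56/34)(0−1) = 45/17
ω_s/ω_c = 45/17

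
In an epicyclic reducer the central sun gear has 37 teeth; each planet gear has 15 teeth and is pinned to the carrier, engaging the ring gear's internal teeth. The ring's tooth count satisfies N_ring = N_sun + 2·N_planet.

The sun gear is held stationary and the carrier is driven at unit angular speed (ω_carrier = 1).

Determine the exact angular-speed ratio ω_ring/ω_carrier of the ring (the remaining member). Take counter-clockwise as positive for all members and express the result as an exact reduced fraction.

104/67

N_ring = 37 + 2·15 = 67
37(ω_s−ω_c) = −67(ω_r−ω_c),  ω_s=0, ω_c=1
ω_r = 1 − (37/67)(0−1) = 104/67
ω_r/ω_c = 104/67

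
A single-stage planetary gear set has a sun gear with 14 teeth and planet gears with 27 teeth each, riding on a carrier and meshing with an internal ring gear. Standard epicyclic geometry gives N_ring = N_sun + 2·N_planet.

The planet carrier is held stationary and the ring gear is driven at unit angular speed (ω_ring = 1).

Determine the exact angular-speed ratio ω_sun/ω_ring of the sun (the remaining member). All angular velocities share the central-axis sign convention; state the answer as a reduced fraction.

-34/7

N_ring = 14 + 2·27 = 68
14(ω_s−ω_c) = −68(ω_r−ω_c),  ω_c=0, ω_r=1
ω_s = 0 − (68/14)(1−0) = -34/7
ω_s/ω_r = -34/7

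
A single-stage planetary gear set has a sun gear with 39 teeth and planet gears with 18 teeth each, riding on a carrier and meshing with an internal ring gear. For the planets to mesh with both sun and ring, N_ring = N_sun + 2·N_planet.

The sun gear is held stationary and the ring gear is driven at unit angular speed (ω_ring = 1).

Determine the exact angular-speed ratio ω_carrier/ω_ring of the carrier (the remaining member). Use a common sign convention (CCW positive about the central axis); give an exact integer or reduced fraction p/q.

25/38

N_ring = 39 + 2·18 = 75
39(ω_s−ω_c) = −75(ω_r−ω_c),  ω_s=0, ω_r=1
39(0−ω_c) = −75(1−ω_c)  ⇒  114ω_c = 75  ⇒  ω_c = 25/38
ω_c/ω_r = 25/38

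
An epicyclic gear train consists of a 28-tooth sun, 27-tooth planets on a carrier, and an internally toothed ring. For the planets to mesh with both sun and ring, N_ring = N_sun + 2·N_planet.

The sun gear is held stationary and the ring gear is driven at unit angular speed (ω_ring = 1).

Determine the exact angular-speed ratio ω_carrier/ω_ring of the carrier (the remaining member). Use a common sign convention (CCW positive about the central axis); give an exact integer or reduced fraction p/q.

N_ring = 28 + 2·27 = 82
28(ω_s−ω_c) = −82(ω_r−ω_c),  ω_s=0, ω_r=1
28(0−ω_c) = −82(1−ω_c)  ⇒  110ω_c = 82  ⇒  ω_c = 41/55
ω_c/ω_r = 41/55

41/55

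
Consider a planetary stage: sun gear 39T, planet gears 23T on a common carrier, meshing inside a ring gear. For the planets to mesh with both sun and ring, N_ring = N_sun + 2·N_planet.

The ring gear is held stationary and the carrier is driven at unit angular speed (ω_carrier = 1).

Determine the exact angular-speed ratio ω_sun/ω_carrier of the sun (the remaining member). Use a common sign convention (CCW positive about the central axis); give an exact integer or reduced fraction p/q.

124/39

N_ring = 39 + 2·23 = 85
39(ω_s−ω_c) = −85(ω_r−ω_c),  ω_r=0, ω_c=1
ω_s = 1 − (85/39)(0−1) = 124/39
ω_s/ω_c = 124/39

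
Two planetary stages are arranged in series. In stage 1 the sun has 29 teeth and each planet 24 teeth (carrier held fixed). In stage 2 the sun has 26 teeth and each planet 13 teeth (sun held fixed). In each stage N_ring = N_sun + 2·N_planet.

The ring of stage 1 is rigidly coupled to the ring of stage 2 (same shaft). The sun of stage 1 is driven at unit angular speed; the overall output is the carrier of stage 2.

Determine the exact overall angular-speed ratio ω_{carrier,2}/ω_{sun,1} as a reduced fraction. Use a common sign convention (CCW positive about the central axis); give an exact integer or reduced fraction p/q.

Stage 1: N_ring = 29 + 2·24 = 77
Stage 1: 29(ω_s−ω_c) = −77(ω_r−ω_c),  ω_c=0, ω_s=1
Stage 1: ω_r = 0 − (29/77)(1−0) = -29/77
  ⇒ ω_r¹/ω_s¹ = -29/77
Stage 2: N_ring = 26 + 2·13 = 52
Stage 2: 26(ω_s−ω_c) = −52(ω_r−ω_c),  ω_s=0, ω_r=1
Stage 2: 26(0−ω_c) = −52(1−ω_c)  ⇒  78ω_c = 52  ⇒  ω_c = 2/3
  ⇒ ω_c²/ω_r² = 2/3
Coupling ω_r² = ω_r¹ ⇒ overall = -29/77 × 2/3 = -58/231

-58/231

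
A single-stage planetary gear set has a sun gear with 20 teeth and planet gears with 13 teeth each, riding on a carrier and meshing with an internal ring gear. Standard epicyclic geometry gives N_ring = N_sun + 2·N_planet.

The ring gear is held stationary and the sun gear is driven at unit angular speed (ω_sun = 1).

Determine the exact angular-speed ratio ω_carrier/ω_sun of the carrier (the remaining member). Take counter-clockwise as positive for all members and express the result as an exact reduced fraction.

10/33

N_ring = 20 + 2·13 = 46
20(ω_s−ω_c) = −46(ω_r−ω_c),  ω_r=0, ω_s=1
20(1−ω_c) = −46(0−ω_c)  ⇒  66ω_c = 20  ⇒  ω_c = 10/33
ω_c/ω_s = 10/33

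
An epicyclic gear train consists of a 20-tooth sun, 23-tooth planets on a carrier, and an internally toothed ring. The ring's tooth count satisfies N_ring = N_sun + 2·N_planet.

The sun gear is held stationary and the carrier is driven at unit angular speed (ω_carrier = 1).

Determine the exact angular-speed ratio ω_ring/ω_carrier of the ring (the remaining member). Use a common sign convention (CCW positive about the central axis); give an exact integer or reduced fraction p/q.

43/33

N_ring = 20 + 2·23 = 66
20(ω_s−ω_c) = −66(ω_r−ω_c),  ω_s=0, ω_c=1
ω_r = 1 − (20/66)(0−1) = 43/33
ω_r/ω_c = 43/33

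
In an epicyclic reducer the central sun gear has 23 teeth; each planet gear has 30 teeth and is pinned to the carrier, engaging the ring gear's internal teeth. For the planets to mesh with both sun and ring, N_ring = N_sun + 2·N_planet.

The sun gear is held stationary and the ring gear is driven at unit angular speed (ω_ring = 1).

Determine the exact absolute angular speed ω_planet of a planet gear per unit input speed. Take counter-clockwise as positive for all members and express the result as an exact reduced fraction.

83/60

N_ring = 23 + 2·30 = 83
23(ω_s−ω_c) = −83(ω_r−ω_c),  ω_s=0, ω_r=1
23(0−ω_c) = −83(1−ω_c)  ⇒  106ω_c = 83  ⇒  ω_c = 83/106
sun–planet: 23·(0−83/106) = −30·(ω_p−ω_c)  ⇒  ω_p−ω_c = −(23/30)·(-83/106) = 1909/3180
ω_p = 83/106 + 1909/3180 = 83/60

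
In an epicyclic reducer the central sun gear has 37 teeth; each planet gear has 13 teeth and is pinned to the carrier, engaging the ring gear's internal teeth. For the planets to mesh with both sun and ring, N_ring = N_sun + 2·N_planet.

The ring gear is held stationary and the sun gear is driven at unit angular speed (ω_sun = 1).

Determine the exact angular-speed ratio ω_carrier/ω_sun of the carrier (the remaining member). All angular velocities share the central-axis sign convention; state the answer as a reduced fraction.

37/100

N_ring = 37 + 2·13 = 63
37(ω_s−ω_c) = −63(ω_r−ω_c),  ω_r=0, ω_s=1
37(1−ω_c) = −63(0−ω_c)  ⇒  100ω_c = 37  ⇒  ω_c = 37/100
ω_c/ω_s = 37/100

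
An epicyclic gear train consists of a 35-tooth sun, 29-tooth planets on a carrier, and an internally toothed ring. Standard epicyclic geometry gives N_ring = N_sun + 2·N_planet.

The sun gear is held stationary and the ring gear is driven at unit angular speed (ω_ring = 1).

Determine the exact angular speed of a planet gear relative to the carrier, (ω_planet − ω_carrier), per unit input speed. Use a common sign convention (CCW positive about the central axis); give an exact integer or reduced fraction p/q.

3255/3712

N_ring = 35 + 2·29 = 93
35(ω_s−ω_c) = −93(ω_r−ω_c),  ω_s=0, ω_r=1
35(0−ω_c) = −93(1−ω_c)  ⇒  128ω_c = 93  ⇒  ω_c = 93/128
sun–planet: 35·(0−93/128) = −29·(ω_p−ω_c)  ⇒  ω_p−ω_c = −(35/29)·(-93/128) = 3255/3712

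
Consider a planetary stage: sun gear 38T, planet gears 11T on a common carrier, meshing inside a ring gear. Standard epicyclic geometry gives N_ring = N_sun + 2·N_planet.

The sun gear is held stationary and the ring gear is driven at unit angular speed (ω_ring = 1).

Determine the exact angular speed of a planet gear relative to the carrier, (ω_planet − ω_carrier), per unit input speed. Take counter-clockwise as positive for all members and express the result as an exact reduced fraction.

N_ring = 38 + 2·11 = 60
38(ω_s−ω_c) = −60(ω_r−ω_c),  ω_s=0, ω_r=1
38(0−ω_c) = −60(1−ω_c)  ⇒  98ω_c = 60  ⇒  ω_c = 30/49
sun–planet: 38·(0−30/49) = −11·(ω_p−ω_c)  ⇒  ω_p−ω_c = −(38/11)·(-30/49) = 1140/539

1140/539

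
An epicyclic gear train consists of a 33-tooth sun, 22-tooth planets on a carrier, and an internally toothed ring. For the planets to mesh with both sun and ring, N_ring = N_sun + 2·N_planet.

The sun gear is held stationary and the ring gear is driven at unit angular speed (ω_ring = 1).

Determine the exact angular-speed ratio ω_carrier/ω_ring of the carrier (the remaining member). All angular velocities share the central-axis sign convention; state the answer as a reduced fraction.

N_ring = 33 + 2·22 = 77
33(ω_s−ω_c) = −77(ω_r−ω_c),  ω_s=0, ω_r=1
33(0−ω_c) = −77(1−ω_c)  ⇒  110ω_c = 77  ⇒  ω_c = 7/10
ω_c/ω_r = 7/10

7/10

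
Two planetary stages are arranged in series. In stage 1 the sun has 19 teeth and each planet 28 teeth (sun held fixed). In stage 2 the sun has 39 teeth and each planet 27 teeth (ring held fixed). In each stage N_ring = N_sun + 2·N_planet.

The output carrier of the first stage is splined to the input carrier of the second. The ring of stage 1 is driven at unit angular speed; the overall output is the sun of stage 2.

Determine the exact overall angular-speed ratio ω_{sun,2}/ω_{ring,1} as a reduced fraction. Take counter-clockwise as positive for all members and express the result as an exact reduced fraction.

Stage 1: N_ring = 19 + 2·28 = 75
Stage 1: 19(ω_s−ω_c) = −75(ω_r−ω_c),  ω_s=0, ω_r=1
Stage 1: 19(0−ω_c) = −75(1−ω_c)  ⇒  94ω_c = 75  ⇒  ω_c = 75/94
  ⇒ ω_c¹/ω_r¹ = 75/94
Stage 2: N_ring = 39 + 2·27 = 93
Stage 2: 39(ω_s−ω_c) = −93(ω_r−ω_c),  ω_r=0, ω_c=1
Stage 2: ω_s = 1 − (93/39)(0−1) = 44/13
  ⇒ ω_s²/ω_c² = 44/13
Coupling ω_c² = ω_c¹ ⇒ overall = 75/94 × 44/13 = 1650/611

1650/611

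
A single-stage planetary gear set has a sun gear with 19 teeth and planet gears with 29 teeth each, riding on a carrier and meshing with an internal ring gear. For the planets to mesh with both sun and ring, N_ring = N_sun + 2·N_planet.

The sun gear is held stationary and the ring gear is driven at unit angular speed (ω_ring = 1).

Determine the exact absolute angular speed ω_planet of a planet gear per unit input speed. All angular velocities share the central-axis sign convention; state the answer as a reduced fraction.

N_ring = 19 + 2·29 = 77
19(ω_s−ω_c) = −77(ω_r−ω_c),  ω_s=0, ω_r=1
19(0−ω_c) = −77(1−ω_c)  ⇒  96ω_c = 77  ⇒  ω_c = 77/96
sun–planet: 19·(0−77/96) = −29·(ω_p−ω_c)  ⇒  ω_p−ω_c = −(19/29)·(-77/96) = 1463/2784
ω_p = 77/96 + 1463/2784 = 77/58

77/58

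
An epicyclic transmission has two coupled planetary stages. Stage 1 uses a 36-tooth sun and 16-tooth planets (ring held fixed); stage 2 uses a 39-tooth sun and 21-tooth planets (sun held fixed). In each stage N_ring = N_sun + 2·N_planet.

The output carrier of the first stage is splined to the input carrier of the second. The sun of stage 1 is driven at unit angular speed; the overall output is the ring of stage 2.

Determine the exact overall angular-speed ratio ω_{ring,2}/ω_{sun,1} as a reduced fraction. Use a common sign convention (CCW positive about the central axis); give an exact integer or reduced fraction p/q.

Stage 1: N_ring = 36 + 2·16 = 68
Stage 1: 36(ω_s−ω_c) = −68(ω_r−ω_c),  ω_r=0, ω_s=1
Stage 1: 36(1−ω_c) = −68(0−ω_c)  ⇒  104ω_c = 36  ⇒  ω_c = 9/26
  ⇒ ω_c¹/ω_s¹ = 9/26
Stage 2: N_ring = 39 + 2·21 = 81
Stage 2: 39(ω_s−ω_c) = −81(ω_r−ω_c),  ω_s=0, ω_c=1
Stage 2: ω_r = 1 − (39/81)(0−1) = 40/27
  ⇒ ω_r²/ω_c² = 40/27
Coupling ω_c² = ω_c¹ ⇒ overall = 9/26 × 40/27 = 20/39

20/39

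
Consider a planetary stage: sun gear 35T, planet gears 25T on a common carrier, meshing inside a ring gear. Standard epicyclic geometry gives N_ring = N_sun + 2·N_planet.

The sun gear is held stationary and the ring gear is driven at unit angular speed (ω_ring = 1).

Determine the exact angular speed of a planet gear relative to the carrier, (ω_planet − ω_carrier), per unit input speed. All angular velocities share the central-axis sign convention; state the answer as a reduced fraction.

N_ring = 35 + 2·25 = 85
35(ω_s−ω_c) = −85(ω_r−ω_c),  ω_s=0, ω_r=1
35(0−ω_c) = −85(1−ω_c)  ⇒  120ω_c = 85  ⇒  ω_c = 17/24
sun–planet: 35·(0−17/24) = −25·(ω_p−ω_c)  ⇒  ω_p−ω_c = −(35/25)·(-17/24) = 119/120

119/120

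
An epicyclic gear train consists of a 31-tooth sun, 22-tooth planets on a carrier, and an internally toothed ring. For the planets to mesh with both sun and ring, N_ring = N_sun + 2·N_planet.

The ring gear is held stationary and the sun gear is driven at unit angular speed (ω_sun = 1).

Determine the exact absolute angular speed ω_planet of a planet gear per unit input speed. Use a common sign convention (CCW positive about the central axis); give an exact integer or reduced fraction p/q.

N_ring = 31 + 2·22 = 75
31(ω_s−ω_c) = −75(ω_r−ω_c),  ω_r=0, ω_s=1
31(1−ω_c) = −75(0−ω_c)  ⇒  106ω_c = 31  ⇒  ω_c = 31/106
sun–planet: 31·(1−31/106) = −22·(ω_p−ω_c)  ⇒  ω_p−ω_c = −(31/22)·(75/106) = -2325/2332
ω_p = 31/106 − 2325/2332 = -31/44

-31/44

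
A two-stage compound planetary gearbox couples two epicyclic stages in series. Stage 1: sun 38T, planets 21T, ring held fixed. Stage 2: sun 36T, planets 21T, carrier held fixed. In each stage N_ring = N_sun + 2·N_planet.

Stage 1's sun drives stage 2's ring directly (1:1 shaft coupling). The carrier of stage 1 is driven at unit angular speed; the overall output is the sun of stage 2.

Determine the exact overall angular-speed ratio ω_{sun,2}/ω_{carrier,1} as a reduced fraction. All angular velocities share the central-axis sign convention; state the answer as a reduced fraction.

Stage 1: N_ring = 38 + 2·21 = 80
Stage 1: 38(ω_s−ω_c) = −80(ω_r−ω_c),  ω_r=0, ω_c=1
Stage 1: ω_s = 1 − (80/38)(0−1) = 59/19
  ⇒ ω_s¹/ω_c¹ = 59/19
Stage 2: N_ring = 36 + 2·21 = 78
Stage 2: 36(ω_s−ω_c) = −78(ω_r−ω_c),  ω_c=0, ω_r=1
Stage 2: ω_s = 0 − (78/36)(1−0) = -13/6
  ⇒ ω_s²/ω_r² = -13/6
Coupling ω_r² = ω_s¹ ⇒ overall = 59/19 × -13/6 = -767/114

-767/114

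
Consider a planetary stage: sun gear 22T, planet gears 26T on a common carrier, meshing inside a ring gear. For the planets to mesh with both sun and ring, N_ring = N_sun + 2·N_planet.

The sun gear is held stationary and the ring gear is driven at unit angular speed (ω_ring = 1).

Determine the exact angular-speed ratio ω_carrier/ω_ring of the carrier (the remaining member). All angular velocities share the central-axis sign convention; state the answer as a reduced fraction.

N_ring = 22 + 2·26 = 74
22(ω_s−ω_c) = −74(ω_r−ω_c),  ω_s=0, ω_r=1
22(0−ω_c) = −74(1−ω_c)  ⇒  96ω_c = 74  ⇒  ω_c = 37/48
ω_c/ω_r = 37/48

37/48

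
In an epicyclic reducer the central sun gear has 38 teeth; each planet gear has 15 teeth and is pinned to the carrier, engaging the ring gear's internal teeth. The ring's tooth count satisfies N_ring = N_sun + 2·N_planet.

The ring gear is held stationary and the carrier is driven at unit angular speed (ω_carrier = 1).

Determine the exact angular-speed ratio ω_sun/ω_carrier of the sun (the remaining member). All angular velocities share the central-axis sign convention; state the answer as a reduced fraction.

N_ring = 38 + 2·15 = 68
38(ω_s−ω_c) = −68(ω_r−ω_c),  ω_r=0, ω_c=1
ω_s = 1 − (68/38)(0−1) = 53/19
ω_s/ω_c = 53/19

53/19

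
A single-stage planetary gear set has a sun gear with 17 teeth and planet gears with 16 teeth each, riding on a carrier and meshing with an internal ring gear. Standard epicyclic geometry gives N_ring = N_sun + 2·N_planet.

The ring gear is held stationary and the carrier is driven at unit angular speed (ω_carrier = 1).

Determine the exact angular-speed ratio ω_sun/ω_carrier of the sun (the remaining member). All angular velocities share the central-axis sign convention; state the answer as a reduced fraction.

N_ring = 17 + 2·16 = 49
17(ω_s−ω_c) = −49(ω_r−ω_c),  ω_r=0, ω_c=1
ω_s = 1 − (49/17)(0−1) = 66/17
ω_s/ω_c = 66/17

66/17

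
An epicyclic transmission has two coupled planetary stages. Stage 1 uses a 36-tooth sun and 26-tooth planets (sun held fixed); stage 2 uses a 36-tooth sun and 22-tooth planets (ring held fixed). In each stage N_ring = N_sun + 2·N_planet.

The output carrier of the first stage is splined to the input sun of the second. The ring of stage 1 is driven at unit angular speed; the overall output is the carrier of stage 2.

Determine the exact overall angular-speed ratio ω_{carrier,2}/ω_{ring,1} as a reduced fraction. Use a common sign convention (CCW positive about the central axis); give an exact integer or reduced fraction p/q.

198/899

Stage 1: N_ring = 36 + 2·26 = 88
Stage 1: 36(ω_s−ω_c) = −88(ω_r−ω_c),  ω_s=0, ω_r=1
Stage 1: 36(0−ω_c) = −88(1−ω_c)  ⇒  124ω_c = 88  ⇒  ω_c = 22/31
  ⇒ ω_c¹/ω_r¹ = 22/31
Stage 2: N_ring = 36 + 2·22 = 80
Stage 2: 36(ω_s−ω_c) = −80(ω_r−ω_c),  ω_r=0, ω_s=1
Stage 2: 36(1−ω_c) = −80(0−ω_c)  ⇒  116ω_c = 36  ⇒  ω_c = 9/29
  ⇒ ω_c²/ω_s² = 9/29
Coupling ω_s² = ω_c¹ ⇒ overall = 22/31 × 9/29 = 198/899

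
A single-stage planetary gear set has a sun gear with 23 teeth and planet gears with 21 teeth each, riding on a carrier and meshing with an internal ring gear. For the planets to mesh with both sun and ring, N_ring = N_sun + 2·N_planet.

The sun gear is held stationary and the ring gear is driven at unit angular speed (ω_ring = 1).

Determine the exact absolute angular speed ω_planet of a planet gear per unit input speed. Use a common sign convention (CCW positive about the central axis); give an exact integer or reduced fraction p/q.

N_ring = 23 + 2·21 = 65
23(ω_s−ω_c) = −65(ω_r−ω_c),  ω_s=0, ω_r=1
23(0−ω_c) = −65(1−ω_c)  ⇒  88ω_c = 65  ⇒  ω_c = 65/88
sun–planet: 23·(0−65/88) = −21·(ω_p−ω_c)  ⇒  ω_p−ω_c = −(23/21)·(-65/88) = 1495/1848
ω_p = 65/88 + 1495/1848 = 65/42

65/42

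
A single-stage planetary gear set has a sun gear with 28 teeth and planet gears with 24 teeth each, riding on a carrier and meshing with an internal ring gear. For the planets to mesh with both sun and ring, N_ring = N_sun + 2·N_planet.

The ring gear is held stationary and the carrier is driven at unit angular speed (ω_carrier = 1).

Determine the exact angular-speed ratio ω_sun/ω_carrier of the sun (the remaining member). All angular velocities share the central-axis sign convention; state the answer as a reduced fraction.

26/7

N_ring = 28 + 2·24 = 76
28(ω_s−ω_c) = −76(ω_r−ω_c),  ω_r=0, ω_c=1
ω_s = 1 − (76/28)(0−1) = 26/7
ω_s/ω_c = 26/7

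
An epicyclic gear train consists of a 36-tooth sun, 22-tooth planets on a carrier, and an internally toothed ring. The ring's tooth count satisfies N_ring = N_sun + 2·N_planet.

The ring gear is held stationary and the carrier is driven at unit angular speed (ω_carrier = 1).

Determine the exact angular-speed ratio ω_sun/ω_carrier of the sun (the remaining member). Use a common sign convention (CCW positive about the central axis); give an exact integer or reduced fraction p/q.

N_ring = 36 + 2·22 = 80
36(ω_s−ω_c) = −80(ω_r−ω_c),  ω_r=0, ω_c=1
ω_s = 1 − (80/36)(0−1) = 29/9
ω_s/ω_c = 29/9

29/9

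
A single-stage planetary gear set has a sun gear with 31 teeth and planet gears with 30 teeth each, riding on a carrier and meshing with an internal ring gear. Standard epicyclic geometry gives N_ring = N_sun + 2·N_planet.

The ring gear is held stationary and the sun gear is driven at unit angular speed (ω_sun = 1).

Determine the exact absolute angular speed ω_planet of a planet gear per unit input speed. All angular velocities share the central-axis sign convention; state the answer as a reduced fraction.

-31/60

N_ring = 31 + 2·30 = 91
31(ω_s−ω_c) = −91(ω_r−ω_c),  ω_r=0, ω_s=1
31(1−ω_c) = −91(0−ω_c)  ⇒  122ω_c = 31  ⇒  ω_c = 31/122
sun–planet: 31·(1−31/122) = −30·(ω_p−ω_c)  ⇒  ω_p−ω_c = −(31/30)·(91/122) = -2821/3660
ω_p = 31/122 − 2821/3660 = -31/60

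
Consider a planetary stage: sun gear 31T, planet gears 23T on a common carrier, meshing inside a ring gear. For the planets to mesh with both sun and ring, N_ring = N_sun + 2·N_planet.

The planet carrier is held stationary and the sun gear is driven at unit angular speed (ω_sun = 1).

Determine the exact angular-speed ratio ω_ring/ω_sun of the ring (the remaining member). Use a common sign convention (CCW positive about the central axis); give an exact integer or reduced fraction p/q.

-31/77

N_ring = 31 + 2·23 = 77
31(ω_s−ω_c) = −77(ω_r−ω_c),  ω_c=0, ω_s=1
ω_r = 0 − (31/77)(1−0) = -31/77
ω_r/ω_s = -31/77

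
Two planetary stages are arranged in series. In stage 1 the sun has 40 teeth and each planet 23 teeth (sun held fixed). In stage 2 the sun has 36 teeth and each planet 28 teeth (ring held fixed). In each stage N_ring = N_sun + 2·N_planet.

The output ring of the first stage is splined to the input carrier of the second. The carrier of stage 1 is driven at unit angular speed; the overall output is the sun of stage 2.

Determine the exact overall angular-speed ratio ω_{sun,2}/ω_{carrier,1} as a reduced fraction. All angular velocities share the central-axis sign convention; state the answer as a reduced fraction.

224/43

Stage 1: N_ring = 40 + 2·23 = 86
Stage 1: 40(ω_s−ω_c) = −86(ω_r−ω_c),  ω_s=0, ω_c=1
Stage 1: ω_r = 1 − (40/86)(0−1) = 63/43
  ⇒ ω_r¹/ω_c¹ = 63/43
Stage 2: N_ring = 36 + 2·28 = 92
Stage 2: 36(ω_s−ω_c) = −92(ω_r−ω_c),  ω_r=0, ω_c=1
Stage 2: ω_s = 1 − (92/36)(0−1) = 32/9
  ⇒ ω_s²/ω_c² = 32/9
Coupling ω_c² = ω_r¹ ⇒ overall = 63/43 × 32/9 = 224/43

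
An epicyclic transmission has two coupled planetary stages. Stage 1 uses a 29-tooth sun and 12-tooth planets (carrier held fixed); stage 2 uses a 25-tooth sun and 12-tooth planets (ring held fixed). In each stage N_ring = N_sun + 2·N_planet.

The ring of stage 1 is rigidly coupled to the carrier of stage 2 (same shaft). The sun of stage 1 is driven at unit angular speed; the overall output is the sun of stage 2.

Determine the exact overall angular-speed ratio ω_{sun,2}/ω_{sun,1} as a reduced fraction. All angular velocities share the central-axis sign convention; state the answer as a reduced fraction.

Stage 1: N_ring = 29 + 2·12 = 53
Stage 1: 29(ω_s−ω_c) = −53(ω_r−ω_c),  ω_c=0, ω_s=1
Stage 1: ω_r = 0 − (29/53)(1−0) = -29/53
  ⇒ ω_r¹/ω_s¹ = -29/53
Stage 2: N_ring = 25 + 2·12 = 49
Stage 2: 25(ω_s−ω_c) = −49(ω_r−ω_c),  ω_r=0, ω_c=1
Stage 2: ω_s = 1 − (49/25)(0−1) = 74/25
  ⇒ ω_s²/ω_c² = 74/25
Coupling ω_c² = ω_r¹ ⇒ overall = -29/53 × 74/25 = -2146/1325

-2146/1325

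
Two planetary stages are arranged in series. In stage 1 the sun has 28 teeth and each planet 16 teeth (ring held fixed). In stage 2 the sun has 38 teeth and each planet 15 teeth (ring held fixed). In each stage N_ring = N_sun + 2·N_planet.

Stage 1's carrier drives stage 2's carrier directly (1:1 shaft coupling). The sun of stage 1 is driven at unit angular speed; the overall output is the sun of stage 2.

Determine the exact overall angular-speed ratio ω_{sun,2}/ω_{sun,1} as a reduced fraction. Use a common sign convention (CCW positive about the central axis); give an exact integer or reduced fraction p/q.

Stage 1: N_ring = 28 + 2·16 = 60
Stage 1: 28(ω_s−ω_c) = −60(ω_r−ω_c),  ω_r=0, ω_s=1
Stage 1: 28(1−ω_c) = −60(0−ω_c)  ⇒  88ω_c = 28  ⇒  ω_c = 7/22
  ⇒ ω_c¹/ω_s¹ = 7/22
Stage 2: N_ring = 38 + 2·15 = 68
Stage 2: 38(ω_s−ω_c) = −68(ω_r−ω_c),  ω_r=0, ω_c=1
Stage 2: ω_s = 1 − (68/38)(0−1) = 53/19
  ⇒ ω_s²/ω_c² = 53/19
Coupling ω_c² = ω_c¹ ⇒ overall = 7/22 × 53/19 = 371/418

371/418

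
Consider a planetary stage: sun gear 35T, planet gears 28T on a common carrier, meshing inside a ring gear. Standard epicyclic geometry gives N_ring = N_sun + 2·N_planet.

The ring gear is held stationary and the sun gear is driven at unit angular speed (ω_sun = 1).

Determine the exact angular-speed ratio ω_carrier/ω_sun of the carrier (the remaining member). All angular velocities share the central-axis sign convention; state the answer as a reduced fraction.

N_ring = 35 + 2·28 = 91
35(ω_s−ω_c) = −91(ω_r−ω_c),  ω_r=0, ω_s=1
35(1−ω_c) = −91(0−ω_c)  ⇒  126ω_c = 35  ⇒  ω_c = 5/18
ω_c/ω_s = 5/18

5/18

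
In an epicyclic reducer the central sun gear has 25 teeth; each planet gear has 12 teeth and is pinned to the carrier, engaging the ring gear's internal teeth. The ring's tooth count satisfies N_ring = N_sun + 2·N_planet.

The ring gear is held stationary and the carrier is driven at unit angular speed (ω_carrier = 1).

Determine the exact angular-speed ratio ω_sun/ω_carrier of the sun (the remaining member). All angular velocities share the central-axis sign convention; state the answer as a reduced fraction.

74/25

N_ring = 25 + 2·12 = 49
25(ω_s−ω_c) = −49(ω_r−ω_c),  ω_r=0, ω_c=1
ω_s = 1 − (49/25)(0−1) = 74/25
ω_s/ω_c = 74/25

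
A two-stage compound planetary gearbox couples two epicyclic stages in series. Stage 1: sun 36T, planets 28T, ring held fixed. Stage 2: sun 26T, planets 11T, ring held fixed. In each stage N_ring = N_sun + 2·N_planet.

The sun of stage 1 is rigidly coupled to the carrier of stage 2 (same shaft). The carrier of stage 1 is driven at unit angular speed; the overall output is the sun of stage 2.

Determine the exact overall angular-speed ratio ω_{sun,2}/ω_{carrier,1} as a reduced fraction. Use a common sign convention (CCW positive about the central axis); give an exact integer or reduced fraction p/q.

Stage 1: N_ring = 36 + 2·28 = 92
Stage 1: 36(ω_s−ω_c) = −92(ω_r−ω_c),  ω_r=0, ω_c=1
Stage 1: ω_s = 1 − (92/36)(0−1) = 32/9
  ⇒ ω_s¹/ω_c¹ = 32/9
Stage 2: N_ring = 26 + 2·11 = 48
Stage 2: 26(ω_s−ω_c) = −48(ω_r−ω_c),  ω_r=0, ω_c=1
Stage 2: ω_s = 1 − (48/26)(0−1) = 37/13
  ⇒ ω_s²/ω_c² = 37/13
Coupling ω_c² = ω_s¹ ⇒ overall = 32/9 × 37/13 = 1184/117

1184/117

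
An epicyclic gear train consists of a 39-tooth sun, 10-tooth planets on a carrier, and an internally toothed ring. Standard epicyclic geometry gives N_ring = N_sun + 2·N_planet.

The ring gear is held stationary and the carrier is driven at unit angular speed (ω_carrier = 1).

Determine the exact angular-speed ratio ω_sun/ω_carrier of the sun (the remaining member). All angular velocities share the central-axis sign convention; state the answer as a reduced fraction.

98/39

N_ring = 39 + 2·10 = 59
39(ω_s−ω_c) = −59(ω_r−ω_c),  ω_r=0, ω_c=1
ω_s = 1 − (59/39)(0−1) = 98/39
ω_s/ω_c = 98/39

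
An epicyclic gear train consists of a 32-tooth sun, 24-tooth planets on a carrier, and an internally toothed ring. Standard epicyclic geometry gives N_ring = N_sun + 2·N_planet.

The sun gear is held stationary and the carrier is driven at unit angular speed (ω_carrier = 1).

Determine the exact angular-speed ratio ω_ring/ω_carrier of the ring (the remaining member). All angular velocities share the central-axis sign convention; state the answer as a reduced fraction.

7/5

N_ring = 32 + 2·24 = 80
32(ω_s−ω_c) = −80(ω_r−ω_c),  ω_s=0, ω_c=1
ω_r = 1 − (32/80)(0−1) = 7/5
ω_r/ω_c = 7/5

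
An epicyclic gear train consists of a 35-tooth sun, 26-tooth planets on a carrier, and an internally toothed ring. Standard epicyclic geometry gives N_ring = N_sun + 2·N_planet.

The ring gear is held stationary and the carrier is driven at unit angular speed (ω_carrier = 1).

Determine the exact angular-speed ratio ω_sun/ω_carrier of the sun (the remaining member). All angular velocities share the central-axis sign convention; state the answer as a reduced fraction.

N_ring = 35 + 2·26 = 87
35(ω_s−ω_c) = −87(ω_r−ω_c),  ω_r=0, ω_c=1
ω_s = 1 − (87/35)(0−1) = 122/35
ω_s/ω_c = 122/35

122/35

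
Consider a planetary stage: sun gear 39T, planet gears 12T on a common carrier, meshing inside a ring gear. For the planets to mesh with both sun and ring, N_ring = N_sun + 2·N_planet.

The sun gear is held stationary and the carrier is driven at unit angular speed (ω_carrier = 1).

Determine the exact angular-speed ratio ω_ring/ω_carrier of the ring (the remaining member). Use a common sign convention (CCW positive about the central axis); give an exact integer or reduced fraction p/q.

34/21

N_ring = 39 + 2·12 = 63
39(ω_s−ω_c) = −63(ω_r−ω_c),  ω_s=0, ω_c=1
ω_r = 1 − (39/63)(0−1) = 34/21
ω_r/ω_c = 34/21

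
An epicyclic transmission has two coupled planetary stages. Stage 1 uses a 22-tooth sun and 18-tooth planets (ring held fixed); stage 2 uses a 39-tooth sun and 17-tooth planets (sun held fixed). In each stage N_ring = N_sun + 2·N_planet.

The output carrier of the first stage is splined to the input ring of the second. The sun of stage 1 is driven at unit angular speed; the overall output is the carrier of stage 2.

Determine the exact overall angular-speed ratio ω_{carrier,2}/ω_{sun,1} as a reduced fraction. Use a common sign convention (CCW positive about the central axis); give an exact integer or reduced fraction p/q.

803/4480

Stage 1: N_ring = 22 + 2·18 = 58
Stage 1: 22(ω_s−ω_c) = −58(ω_r−ω_c),  ω_r=0, ω_s=1
Stage 1: 22(1−ω_c) = −58(0−ω_c)  ⇒  80ω_c = 22  ⇒  ω_c = 11/40
  ⇒ ω_c¹/ω_s¹ = 11/40
Stage 2: N_ring = 39 + 2·17 = 73
Stage 2: 39(ω_s−ω_c) = −73(ω_r−ω_c),  ω_s=0, ω_r=1
Stage 2: 39(0−ω_c) = −73(1−ω_c)  ⇒  112ω_c = 73  ⇒  ω_c = 73/112
  ⇒ ω_c²/ω_r² = 73/112
Coupling ω_r² = ω_c¹ ⇒ overall = 11/40 × 73/112 = 803/4480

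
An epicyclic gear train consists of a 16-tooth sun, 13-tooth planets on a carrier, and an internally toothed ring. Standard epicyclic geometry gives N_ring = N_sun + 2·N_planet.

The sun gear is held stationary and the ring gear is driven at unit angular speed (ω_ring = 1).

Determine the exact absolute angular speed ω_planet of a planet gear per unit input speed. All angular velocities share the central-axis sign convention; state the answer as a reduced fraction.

21/13

N_ring = 16 + 2·13 = 42
16(ω_s−ω_c) = −42(ω_r−ω_c),  ω_s=0, ω_r=1
16(0−ω_c) = −42(1−ω_c)  ⇒  58ω_c = 42  ⇒  ω_c = 21/29
sun–planet: 16·(0−21/29) = −13·(ω_p−ω_c)  ⇒  ω_p−ω_c = −(16/13)·(-21/29) = 336/377
ω_p = 21/29 + 336/377 = 21/13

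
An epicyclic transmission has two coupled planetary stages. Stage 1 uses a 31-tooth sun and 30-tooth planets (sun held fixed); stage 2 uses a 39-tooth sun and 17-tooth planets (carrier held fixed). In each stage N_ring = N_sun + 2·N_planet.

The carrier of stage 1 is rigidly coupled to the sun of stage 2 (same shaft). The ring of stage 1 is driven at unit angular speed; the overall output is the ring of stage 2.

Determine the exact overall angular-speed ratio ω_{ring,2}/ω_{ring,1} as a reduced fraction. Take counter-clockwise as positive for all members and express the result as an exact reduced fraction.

Stage 1: N_ring = 31 + 2·30 = 91
Stage 1: 31(ω_s−ω_c) = −91(ω_r−ω_c),  ω_s=0, ω_r=1
Stage 1: 31(0−ω_c) = −91(1−ω_c)  ⇒  122ω_c = 91  ⇒  ω_c = 91/122
  ⇒ ω_c¹/ω_r¹ = 91/122
Stage 2: N_ring = 39 + 2·17 = 73
Stage 2: 39(ω_s−ω_c) = −73(ω_r−ω_c),  ω_c=0, ω_s=1
Stage 2: ω_r = 0 − (39/73)(1−0) = -39/73
  ⇒ ω_r²/ω_s² = -39/73
Coupling ω_s² = ω_c¹ ⇒ overall = 91/122 × -39/73 = -3549/8906

-3549/8906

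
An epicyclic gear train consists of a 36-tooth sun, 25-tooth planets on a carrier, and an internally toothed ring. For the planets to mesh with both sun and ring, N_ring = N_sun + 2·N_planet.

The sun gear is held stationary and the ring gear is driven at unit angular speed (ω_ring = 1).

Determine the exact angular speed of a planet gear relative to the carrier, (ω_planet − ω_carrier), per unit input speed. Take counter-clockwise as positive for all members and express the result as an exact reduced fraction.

1548/1525

N_ring = 36 + 2·25 = 86
36(ω_s−ω_c) = −86(ω_r−ω_c),  ω_s=0, ω_r=1
36(0−ω_c) = −86(1−ω_c)  ⇒  122ω_c = 86  ⇒  ω_c = 43/61
sun–planet: 36·(0−43/61) = −25·(ω_p−ω_c)  ⇒  ω_p−ω_c = −(36/25)·(-43/61) = 1548/1525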